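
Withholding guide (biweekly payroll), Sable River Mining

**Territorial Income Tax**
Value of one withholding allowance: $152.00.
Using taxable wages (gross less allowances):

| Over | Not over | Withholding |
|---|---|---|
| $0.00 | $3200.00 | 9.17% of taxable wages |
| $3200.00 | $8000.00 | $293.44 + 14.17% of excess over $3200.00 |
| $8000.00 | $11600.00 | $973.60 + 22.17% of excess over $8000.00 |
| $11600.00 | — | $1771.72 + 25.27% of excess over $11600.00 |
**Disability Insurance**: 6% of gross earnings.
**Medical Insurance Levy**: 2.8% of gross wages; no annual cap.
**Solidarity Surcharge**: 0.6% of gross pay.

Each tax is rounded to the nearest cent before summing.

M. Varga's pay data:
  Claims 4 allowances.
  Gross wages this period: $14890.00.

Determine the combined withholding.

Territorial Income Tax: taxable = $14890.00 − 4×$152.00 = $14282.00
  $1771.72 + 25.27% × ($14282.00 − $11600.00) = $1771.72 + 25.27% × $2682.00 = $2449.46
Disability Insurance: 6% × $14890.00 = $893.40
Medical Insurance Levy: 2.8% × $14890.00 = $416.92
Solidarity Surcharge: 0.6% × $14890.00 = $89.34
Total: $2449.46 + $893.40 + $416.92 + $89.34 = $3849.12

$3849.12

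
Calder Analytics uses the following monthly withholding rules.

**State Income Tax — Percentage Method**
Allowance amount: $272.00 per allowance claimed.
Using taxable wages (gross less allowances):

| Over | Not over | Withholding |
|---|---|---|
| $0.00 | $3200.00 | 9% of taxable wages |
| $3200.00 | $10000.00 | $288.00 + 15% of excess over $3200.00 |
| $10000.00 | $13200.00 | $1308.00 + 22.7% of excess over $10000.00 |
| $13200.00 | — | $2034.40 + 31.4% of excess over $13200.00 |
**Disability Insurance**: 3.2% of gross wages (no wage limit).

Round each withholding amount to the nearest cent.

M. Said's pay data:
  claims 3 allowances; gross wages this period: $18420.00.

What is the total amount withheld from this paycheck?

$4006.70

State Income Tax: taxable = $18420.00 − 3×$272.00 = $17604.00
  $2034.40 + 31.4% × ($17604.00 − $13200.00) = $2034.40 + 31.4% × $4404.00 = $3417.26
Disability Insurance: 3.2% × $18420.00 = $589.44
Total: $3417.26 + $589.44 = $4006.70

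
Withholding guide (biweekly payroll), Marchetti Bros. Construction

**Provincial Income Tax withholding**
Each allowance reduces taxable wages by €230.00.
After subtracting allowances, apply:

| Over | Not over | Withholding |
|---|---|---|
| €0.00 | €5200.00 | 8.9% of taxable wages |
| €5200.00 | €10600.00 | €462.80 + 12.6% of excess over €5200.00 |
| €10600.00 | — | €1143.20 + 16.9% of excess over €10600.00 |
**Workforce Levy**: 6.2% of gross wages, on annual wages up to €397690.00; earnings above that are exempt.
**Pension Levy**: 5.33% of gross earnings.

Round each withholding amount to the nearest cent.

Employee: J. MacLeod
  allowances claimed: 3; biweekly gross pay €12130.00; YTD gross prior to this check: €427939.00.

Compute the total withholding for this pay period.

€1931.69

Provincial Income Tax: taxable = €12130.00 − 3×€230.00 = €11440.00
  €1143.20 + 16.9% × (€11440.00 − €10600.00) = €1143.20 + 16.9% × €840.00 = €1285.16
Workforce Levy: YTD €427939.00 ≥ cap €397690.00 → €0.00
Pension Levy: 5.33% × €12130.00 = €646.53
Total: €1285.16 + €0.00 + €646.53 = €1931.69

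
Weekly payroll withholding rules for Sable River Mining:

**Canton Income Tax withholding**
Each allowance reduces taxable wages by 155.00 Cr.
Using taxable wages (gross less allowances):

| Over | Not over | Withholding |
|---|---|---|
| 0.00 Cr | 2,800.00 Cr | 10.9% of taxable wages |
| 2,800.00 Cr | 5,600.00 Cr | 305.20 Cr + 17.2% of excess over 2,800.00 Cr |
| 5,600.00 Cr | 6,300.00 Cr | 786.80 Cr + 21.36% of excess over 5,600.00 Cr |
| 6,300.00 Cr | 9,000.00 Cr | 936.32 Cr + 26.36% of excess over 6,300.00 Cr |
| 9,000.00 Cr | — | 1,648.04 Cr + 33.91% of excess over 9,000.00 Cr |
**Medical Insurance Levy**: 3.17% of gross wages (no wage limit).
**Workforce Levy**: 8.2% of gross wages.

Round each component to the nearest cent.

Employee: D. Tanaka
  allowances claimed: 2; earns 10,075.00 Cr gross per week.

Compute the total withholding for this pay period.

3,052.98 Cr

Canton Income Tax: taxable = 10,075.00 Cr − 2×155.00 Cr = 9,765.00 Cr
  1,648.04 Cr + 33.91% × (9,765.00 Cr − 9,000.00 Cr) = 1,648.04 Cr + 33.91% × 765.00 Cr = 1,907.45 Cr
Medical Insurance Levy: 3.17% × 10,075.00 Cr = 319.38 Cr
Workforce Levy: 8.2% × 10,075.00 Cr = 826.15 Cr
Total: 1,907.45 Cr + 319.38 Cr + 826.15 Cr = 3,052.98 Cr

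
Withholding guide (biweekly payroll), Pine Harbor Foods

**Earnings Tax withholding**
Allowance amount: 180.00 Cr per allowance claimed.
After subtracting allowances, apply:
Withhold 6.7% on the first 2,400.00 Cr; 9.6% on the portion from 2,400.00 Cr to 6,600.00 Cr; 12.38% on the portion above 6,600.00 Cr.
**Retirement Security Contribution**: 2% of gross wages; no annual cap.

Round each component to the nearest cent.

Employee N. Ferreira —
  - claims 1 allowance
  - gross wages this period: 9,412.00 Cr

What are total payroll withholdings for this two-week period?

1,078.08 Cr

Earnings Tax: taxable = 9,412.00 Cr − 1×180.00 Cr = 9,232.00 Cr
  564.00 Cr + 12.38% × (9,232.00 Cr − 6,600.00 Cr) = 564.00 Cr + 12.38% × 2,632.00 Cr = 889.84 Cr
Retirement Security Contribution: 2% × 9,412.00 Cr = 188.24 Cr
Total: 889.84 Cr + 188.24 Cr = 1,078.08 Cr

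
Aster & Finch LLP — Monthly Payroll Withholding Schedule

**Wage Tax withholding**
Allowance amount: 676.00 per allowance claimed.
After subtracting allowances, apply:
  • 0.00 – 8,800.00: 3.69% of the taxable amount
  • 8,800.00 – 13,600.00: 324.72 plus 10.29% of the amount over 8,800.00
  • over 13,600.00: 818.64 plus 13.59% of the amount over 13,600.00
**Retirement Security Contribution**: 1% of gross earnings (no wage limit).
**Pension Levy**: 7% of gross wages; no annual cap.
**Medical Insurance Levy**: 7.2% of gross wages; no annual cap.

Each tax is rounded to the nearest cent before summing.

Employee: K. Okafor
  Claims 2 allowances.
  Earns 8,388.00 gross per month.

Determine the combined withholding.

Wage Tax: taxable = 8,388.00 − 2×676.00 = 7,036.00
  3.69% × 7,036.00 = 259.63
Retirement Security Contribution: 1% × 8,388.00 = 83.88
Pension Levy: 7% × 8,388.00 = 587.16
Medical Insurance Levy: 7.2% × 8,388.00 = 603.94
Total: 259.63 + 83.88 + 587.16 + 603.94 = 1,534.61

1,534.61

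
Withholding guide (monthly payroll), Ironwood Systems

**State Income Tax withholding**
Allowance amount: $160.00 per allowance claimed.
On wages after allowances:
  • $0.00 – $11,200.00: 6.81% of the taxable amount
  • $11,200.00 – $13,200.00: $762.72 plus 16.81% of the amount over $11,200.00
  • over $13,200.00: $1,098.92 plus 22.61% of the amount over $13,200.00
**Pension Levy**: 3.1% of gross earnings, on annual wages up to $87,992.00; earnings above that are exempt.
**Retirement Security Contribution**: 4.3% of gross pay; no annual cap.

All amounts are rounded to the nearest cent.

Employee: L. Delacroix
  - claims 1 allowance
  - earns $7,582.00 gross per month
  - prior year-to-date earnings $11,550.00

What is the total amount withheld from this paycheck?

State Income Tax: taxable = $7,582.00 − 1×$160.00 = $7,422.00
  6.81% × $7,422.00 = $505.44
Pension Levy: 3.1% × $7,582.00 = $235.04
Retirement Security Contribution: 4.3% × $7,582.00 = $326.03
Total: $505.44 + $235.04 + $326.03 = $1,066.51

$1,066.51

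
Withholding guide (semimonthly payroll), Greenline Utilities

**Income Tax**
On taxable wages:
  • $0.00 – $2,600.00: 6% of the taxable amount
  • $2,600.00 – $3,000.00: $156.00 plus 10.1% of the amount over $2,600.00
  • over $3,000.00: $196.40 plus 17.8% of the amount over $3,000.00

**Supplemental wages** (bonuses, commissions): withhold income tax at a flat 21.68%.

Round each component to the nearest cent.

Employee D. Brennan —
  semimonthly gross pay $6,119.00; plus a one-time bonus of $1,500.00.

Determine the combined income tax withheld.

$1,076.78

Income Tax: taxable = $6,119.00
  $196.40 + 17.8% × ($6,119.00 − $3,000.00) = $196.40 + 17.8% × $3,119.00 = $751.58
Supplemental (21.68% flat on bonus): 21.68% × $1,500.00 = $325.20
Total income tax: $751.58 + $325.20 = $1,076.78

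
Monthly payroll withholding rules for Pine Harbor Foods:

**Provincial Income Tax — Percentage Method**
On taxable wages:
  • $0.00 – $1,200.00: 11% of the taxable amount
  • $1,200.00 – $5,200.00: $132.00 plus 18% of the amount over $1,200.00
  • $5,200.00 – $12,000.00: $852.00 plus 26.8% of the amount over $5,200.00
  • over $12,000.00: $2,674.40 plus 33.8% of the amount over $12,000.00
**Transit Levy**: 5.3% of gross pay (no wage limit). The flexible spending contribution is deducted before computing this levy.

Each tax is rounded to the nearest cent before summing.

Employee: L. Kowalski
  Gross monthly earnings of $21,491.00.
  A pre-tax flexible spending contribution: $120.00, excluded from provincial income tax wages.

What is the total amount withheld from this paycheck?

$6,974.46

Provincial Income Tax: taxable = $21,491.00 − $120.00 = $21,371.00
  $2,674.40 + 33.8% × ($21,371.00 − $12,000.00) = $2,674.40 + 33.8% × $9,371.00 = $5,841.80
Transit Levy: 5.3% × $21,371.00 = $1,132.66
Total: $5,841.80 + $1,132.66 = $6,974.46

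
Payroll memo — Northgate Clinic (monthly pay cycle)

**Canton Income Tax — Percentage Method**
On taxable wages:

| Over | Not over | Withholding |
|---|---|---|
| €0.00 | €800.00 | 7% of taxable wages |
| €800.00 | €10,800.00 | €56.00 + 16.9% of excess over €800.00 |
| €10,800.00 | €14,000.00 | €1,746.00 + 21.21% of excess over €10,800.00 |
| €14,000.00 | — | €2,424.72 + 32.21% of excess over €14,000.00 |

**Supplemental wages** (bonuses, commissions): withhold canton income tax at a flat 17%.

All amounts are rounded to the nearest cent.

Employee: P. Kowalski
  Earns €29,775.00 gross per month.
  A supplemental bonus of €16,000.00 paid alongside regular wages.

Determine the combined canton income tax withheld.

€10,225.85

Canton Income Tax: taxable = €29,775.00
  €2,424.72 + 32.21% × (€29,775.00 − €14,000.00) = €2,424.72 + 32.21% × €15,775.00 = €7,505.85
Supplemental (17% flat on bonus): 17% × €16,000.00 = €2,720.00
Total canton income tax: €7,505.85 + €2,720.00 = €10,225.85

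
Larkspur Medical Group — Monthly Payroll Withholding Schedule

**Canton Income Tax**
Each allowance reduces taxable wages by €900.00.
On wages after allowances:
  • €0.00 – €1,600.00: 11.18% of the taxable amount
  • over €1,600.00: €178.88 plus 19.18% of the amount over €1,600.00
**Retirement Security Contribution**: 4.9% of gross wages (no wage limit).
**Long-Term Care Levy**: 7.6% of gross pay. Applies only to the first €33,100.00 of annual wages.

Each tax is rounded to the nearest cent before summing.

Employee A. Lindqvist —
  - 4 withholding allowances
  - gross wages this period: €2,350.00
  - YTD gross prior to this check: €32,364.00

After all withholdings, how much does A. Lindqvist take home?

Canton Income Tax: taxable = €2,350.00 − 4×€900.00 = €-1,250.00
  Taxable ≤ 0 → €0.00
Retirement Security Contribution: 4.9% × €2,350.00 = €115.15
Long-Term Care Levy: cap €33,100.00 − YTD €32,364.00 = €736.00 subject; 7.6% × €736.00 = €55.94
Total withheld: €0.00 + €115.15 + €55.94 = €171.09
Net pay: €2,350.00 − €171.09 = €2,178.91

€2,178.91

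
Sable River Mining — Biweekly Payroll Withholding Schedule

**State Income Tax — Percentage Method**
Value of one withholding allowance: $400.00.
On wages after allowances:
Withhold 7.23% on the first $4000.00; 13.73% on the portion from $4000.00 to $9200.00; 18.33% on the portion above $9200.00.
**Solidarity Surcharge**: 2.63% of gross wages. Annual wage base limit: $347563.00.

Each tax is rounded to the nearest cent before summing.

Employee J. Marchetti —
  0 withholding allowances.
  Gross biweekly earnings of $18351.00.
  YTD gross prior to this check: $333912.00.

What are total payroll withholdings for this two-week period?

$3039.56

State Income Tax: taxable = $18351.00
  $1003.16 + 18.33% × ($18351.00 − $9200.00) = $1003.16 + 18.33% × $9151.00 = $2680.54
Solidarity Surcharge: cap $347563.00 − YTD $333912.00 = $13651.00 subject; 2.63% × $13651.00 = $359.02
Total: $2680.54 + $359.02 = $3039.56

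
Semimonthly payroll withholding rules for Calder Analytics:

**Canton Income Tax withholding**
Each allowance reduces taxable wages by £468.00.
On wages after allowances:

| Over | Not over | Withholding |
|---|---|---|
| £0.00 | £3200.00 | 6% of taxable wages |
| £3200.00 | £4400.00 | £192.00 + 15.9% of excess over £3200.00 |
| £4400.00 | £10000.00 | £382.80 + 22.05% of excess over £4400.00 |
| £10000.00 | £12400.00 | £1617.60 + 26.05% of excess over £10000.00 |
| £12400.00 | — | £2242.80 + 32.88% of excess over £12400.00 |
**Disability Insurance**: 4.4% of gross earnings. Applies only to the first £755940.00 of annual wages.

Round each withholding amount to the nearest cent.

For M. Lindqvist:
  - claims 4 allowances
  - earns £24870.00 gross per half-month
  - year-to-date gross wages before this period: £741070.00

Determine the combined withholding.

Canton Income Tax: taxable = £24870.00 − 4×£468.00 = £22998.00
  £2242.80 + 32.88% × (£22998.00 − £12400.00) = £2242.80 + 32.88% × £10598.00 = £5727.42
Disability Insurance: cap £755940.00 − YTD £741070.00 = £14870.00 subject; 4.4% × £14870.00 = £654.28
Total: £5727.42 + £654.28 = £6381.70

£6381.70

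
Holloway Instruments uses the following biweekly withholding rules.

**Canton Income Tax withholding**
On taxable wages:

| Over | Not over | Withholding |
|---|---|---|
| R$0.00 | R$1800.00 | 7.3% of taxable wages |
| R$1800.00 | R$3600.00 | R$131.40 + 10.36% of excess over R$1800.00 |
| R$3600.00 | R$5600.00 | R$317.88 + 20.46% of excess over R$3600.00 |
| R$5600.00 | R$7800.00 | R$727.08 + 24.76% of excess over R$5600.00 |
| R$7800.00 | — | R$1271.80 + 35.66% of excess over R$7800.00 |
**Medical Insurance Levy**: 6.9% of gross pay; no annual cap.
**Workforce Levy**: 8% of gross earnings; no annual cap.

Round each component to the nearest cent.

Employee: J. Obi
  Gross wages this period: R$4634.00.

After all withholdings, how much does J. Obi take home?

Canton Income Tax: taxable = R$4634.00
  R$317.88 + 20.46% × (R$4634.00 − R$3600.00) = R$317.88 + 20.46% × R$1034.00 = R$529.44
Medical Insurance Levy: 6.9% × R$4634.00 = R$319.75
Workforce Levy: 8% × R$4634.00 = R$370.72
Total withheld: R$529.44 + R$319.75 + R$370.72 = R$1219.91
Net pay: R$4634.00 − R$1219.91 = R$3414.09

R$3414.09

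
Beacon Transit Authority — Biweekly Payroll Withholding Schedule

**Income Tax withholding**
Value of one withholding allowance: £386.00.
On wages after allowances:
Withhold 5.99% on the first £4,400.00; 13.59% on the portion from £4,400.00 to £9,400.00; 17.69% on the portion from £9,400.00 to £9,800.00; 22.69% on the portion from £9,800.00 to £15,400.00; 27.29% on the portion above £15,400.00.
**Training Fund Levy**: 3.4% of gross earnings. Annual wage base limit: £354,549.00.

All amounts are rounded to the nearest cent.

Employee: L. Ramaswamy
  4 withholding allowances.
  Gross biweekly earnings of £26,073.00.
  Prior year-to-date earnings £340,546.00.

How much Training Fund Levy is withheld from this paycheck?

Training Fund Levy: cap £354,549.00 − YTD £340,546.00 = £14,003.00 subject; 3.4% × £14,003.00 = £476.10

£476.10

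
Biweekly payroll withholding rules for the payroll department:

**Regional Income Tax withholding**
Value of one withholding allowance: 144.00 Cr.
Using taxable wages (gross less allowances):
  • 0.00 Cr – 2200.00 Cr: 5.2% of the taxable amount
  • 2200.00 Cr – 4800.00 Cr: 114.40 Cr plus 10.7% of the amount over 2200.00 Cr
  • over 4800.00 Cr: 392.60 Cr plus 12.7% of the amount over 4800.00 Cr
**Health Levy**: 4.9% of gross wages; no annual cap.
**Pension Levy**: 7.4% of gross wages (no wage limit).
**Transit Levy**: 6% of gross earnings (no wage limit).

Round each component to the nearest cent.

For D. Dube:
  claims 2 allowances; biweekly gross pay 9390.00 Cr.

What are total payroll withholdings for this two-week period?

Regional Income Tax: taxable = 9390.00 Cr − 2×144.00 Cr = 9102.00 Cr
  392.60 Cr + 12.7% × (9102.00 Cr − 4800.00 Cr) = 392.60 Cr + 12.7% × 4302.00 Cr = 938.95 Cr
Health Levy: 4.9% × 9390.00 Cr = 460.11 Cr
Pension Levy: 7.4% × 9390.00 Cr = 694.86 Cr
Transit Levy: 6% × 9390.00 Cr = 563.40 Cr
Total: 938.95 Cr + 460.11 Cr + 694.86 Cr + 563.40 Cr = 2657.32 Cr

2657.32 Cr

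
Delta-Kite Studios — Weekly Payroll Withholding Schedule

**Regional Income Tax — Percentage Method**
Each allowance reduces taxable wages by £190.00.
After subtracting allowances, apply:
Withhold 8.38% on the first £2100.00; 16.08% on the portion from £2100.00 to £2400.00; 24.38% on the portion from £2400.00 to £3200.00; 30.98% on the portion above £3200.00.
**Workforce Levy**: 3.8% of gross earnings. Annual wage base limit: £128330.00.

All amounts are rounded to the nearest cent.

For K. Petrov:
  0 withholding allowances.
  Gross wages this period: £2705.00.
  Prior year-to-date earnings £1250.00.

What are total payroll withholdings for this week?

Regional Income Tax: taxable = £2705.00
  £224.22 + 24.38% × (£2705.00 − £2400.00) = £224.22 + 24.38% × £305.00 = £298.58
Workforce Levy: 3.8% × £2705.00 = £102.79
Total: £298.58 + £102.79 = £401.37

£401.37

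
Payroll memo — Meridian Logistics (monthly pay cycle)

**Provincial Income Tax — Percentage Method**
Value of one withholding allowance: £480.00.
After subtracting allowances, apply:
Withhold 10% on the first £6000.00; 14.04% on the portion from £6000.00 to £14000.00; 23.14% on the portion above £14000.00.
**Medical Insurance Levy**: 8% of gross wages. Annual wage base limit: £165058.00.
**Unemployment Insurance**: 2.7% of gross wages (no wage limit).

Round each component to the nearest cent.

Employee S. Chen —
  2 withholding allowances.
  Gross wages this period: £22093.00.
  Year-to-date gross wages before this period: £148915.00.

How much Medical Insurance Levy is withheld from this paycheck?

£1291.44

Medical Insurance Levy: cap £165058.00 − YTD £148915.00 = £16143.00 subject; 8% × £16143.00 = £1291.44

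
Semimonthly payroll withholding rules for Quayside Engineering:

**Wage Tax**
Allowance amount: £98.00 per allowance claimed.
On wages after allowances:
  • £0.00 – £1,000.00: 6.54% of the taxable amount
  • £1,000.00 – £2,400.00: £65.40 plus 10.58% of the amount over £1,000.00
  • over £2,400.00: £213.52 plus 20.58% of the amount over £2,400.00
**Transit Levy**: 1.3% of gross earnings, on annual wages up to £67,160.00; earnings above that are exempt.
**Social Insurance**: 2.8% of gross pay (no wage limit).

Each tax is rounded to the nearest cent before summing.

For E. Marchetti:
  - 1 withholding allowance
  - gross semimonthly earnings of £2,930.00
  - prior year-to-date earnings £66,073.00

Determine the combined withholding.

£398.60

Wage Tax: taxable = £2,930.00 − 1×£98.00 = £2,832.00
  £213.52 + 20.58% × (£2,832.00 − £2,400.00) = £213.52 + 20.58% × £432.00 = £302.43
Transit Levy: cap £67,160.00 − YTD £66,073.00 = £1,087.00 subject; 1.3% × £1,087.00 = £14.13
Social Insurance: 2.8% × £2,930.00 = £82.04
Total: £302.43 + £14.13 + £82.04 = £398.60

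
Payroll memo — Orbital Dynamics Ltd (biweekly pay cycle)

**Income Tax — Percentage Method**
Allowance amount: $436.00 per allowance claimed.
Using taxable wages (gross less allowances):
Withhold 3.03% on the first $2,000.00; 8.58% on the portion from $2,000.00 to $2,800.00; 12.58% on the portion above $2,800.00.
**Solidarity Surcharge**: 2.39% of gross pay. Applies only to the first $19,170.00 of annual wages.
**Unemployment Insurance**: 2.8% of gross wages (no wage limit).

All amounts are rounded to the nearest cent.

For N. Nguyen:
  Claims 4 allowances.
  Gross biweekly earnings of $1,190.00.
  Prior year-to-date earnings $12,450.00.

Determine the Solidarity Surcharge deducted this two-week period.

Solidarity Surcharge: 2.39% × $1,190.00 = $28.44

$28.44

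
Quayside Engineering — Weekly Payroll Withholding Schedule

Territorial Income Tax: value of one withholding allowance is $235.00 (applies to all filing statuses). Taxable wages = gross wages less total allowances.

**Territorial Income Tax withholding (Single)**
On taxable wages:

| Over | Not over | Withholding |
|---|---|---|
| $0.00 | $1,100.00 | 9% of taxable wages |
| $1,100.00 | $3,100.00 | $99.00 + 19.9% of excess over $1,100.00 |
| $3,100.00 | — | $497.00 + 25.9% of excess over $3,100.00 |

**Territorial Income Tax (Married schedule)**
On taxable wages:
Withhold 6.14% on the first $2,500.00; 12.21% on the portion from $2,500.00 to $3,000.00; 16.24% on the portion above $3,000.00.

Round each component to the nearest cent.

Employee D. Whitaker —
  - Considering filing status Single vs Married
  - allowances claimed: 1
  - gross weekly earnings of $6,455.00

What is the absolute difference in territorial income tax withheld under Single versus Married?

Territorial Income Tax (Single): taxable = $6,455.00 − 1×$235.00 = $6,220.00
  $497.00 + 25.9% × ($6,220.00 − $3,100.00) = $497.00 + 25.9% × $3,120.00 = $1,305.08
Territorial Income Tax (Married): taxable = $6,455.00 − 1×$235.00 = $6,220.00
  $214.55 + 16.24% × ($6,220.00 − $3,000.00) = $214.55 + 16.24% × $3,220.00 = $737.48
Difference: |$1,305.08 − $737.48| = $567.60 (higher under Single)

$567.60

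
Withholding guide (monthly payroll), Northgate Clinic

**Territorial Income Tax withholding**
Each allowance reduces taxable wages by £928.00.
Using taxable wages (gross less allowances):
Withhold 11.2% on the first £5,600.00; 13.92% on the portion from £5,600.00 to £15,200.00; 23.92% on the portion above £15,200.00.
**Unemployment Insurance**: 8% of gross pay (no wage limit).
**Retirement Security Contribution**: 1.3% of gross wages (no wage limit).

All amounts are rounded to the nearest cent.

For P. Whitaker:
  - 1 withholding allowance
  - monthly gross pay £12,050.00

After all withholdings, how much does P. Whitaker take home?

£9,533.49

Territorial Income Tax: taxable = £12,050.00 − 1×£928.00 = £11,122.00
  £627.20 + 13.92% × (£11,122.00 − £5,600.00) = £627.20 + 13.92% × £5,522.00 = £1,395.86
Unemployment Insurance: 8% × £12,050.00 = £964.00
Retirement Security Contribution: 1.3% × £12,050.00 = £156.65
Total withheld: £1,395.86 + £964.00 + £156.65 = £2,516.51
Net pay: £12,050.00 − £2,516.51 = £9,533.49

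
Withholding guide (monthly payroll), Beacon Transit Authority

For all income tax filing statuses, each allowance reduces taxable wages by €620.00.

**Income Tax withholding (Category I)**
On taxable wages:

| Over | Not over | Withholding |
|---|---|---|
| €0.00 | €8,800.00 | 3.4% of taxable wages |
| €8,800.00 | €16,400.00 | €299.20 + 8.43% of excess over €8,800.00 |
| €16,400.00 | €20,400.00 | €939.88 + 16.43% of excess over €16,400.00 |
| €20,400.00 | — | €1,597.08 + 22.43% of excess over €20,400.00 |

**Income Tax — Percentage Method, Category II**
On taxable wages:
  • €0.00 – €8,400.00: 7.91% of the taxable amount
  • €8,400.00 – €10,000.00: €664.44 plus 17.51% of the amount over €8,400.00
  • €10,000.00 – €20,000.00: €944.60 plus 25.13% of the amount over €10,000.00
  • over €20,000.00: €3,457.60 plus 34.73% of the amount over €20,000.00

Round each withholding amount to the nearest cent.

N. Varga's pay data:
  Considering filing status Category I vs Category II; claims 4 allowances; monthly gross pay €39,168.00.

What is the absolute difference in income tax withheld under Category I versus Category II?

Income Tax (Category I): taxable = €39,168.00 − 4×€620.00 = €36,688.00
  €1,597.08 + 22.43% × (€36,688.00 − €20,400.00) = €1,597.08 + 22.43% × €16,288.00 = €5,250.48
Income Tax (Category II): taxable = €39,168.00 − 4×€620.00 = €36,688.00
  €3,457.60 + 34.73% × (€36,688.00 − €20,000.00) = €3,457.60 + 34.73% × €16,688.00 = €9,253.34
Difference: |€5,250.48 − €9,253.34| = €4,002.86 (higher under Category II)

€4,002.86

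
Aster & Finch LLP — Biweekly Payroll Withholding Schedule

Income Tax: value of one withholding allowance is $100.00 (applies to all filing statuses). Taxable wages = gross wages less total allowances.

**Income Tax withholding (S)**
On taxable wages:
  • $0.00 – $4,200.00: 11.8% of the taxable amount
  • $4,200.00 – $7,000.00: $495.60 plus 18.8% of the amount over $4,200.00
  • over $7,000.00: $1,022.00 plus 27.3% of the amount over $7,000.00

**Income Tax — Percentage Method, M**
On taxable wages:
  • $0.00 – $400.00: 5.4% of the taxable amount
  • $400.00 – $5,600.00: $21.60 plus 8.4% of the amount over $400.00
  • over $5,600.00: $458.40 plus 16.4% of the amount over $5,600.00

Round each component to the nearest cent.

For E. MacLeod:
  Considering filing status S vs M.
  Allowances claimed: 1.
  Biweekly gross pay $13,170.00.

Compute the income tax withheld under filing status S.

$2,679.11

Income Tax (S): taxable = $13,170.00 − 1×$100.00 = $13,070.00
  $1,022.00 + 27.3% × ($13,070.00 − $7,000.00) = $1,022.00 + 27.3% × $6,070.00 = $2,679.11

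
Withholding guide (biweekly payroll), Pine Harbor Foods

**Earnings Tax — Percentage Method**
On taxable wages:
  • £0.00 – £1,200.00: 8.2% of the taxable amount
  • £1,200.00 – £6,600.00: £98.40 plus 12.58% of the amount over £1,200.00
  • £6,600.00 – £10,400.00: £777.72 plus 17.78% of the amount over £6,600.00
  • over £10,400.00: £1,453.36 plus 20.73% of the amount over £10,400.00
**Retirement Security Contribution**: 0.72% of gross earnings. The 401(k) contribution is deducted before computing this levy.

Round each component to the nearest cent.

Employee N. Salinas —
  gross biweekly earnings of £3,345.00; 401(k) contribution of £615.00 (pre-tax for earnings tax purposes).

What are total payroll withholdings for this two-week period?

Earnings Tax: taxable = £3,345.00 − £615.00 = £2,730.00
  £98.40 + 12.58% × (£2,730.00 − £1,200.00) = £98.40 + 12.58% × £1,530.00 = £290.87
Retirement Security Contribution: 0.72% × £2,730.00 = £19.66
Total: £290.87 + £19.66 = £310.53

£310.53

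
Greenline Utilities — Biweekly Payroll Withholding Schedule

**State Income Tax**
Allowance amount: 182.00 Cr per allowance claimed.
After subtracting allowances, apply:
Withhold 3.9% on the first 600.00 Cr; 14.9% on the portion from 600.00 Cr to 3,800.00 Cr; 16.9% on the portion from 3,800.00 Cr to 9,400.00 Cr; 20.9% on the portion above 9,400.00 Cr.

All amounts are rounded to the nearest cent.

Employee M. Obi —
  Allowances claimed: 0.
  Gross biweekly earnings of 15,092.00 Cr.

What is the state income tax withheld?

State Income Tax: taxable = 15,092.00 Cr
  1,446.60 Cr + 20.9% × (15,092.00 Cr − 9,400.00 Cr) = 1,446.60 Cr + 20.9% × 5,692.00 Cr = 2,636.23 Cr

2,636.23 Cr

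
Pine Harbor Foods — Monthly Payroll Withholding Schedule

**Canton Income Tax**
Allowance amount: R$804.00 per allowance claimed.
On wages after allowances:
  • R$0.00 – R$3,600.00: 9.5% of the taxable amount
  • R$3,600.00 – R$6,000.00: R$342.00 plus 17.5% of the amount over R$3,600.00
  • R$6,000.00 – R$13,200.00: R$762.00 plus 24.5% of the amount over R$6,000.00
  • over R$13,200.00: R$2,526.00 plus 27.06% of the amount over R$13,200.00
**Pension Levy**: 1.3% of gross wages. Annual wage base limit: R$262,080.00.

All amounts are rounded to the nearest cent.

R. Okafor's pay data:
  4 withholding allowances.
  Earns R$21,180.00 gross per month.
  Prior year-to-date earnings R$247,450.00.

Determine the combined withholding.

Canton Income Tax: taxable = R$21,180.00 − 4×R$804.00 = R$17,964.00
  R$2,526.00 + 27.06% × (R$17,964.00 − R$13,200.00) = R$2,526.00 + 27.06% × R$4,764.00 = R$3,815.14
Pension Levy: cap R$262,080.00 − YTD R$247,450.00 = R$14,630.00 subject; 1.3% × R$14,630.00 = R$190.19
Total: R$3,815.14 + R$190.19 = R$4,005.33

R$4,005.33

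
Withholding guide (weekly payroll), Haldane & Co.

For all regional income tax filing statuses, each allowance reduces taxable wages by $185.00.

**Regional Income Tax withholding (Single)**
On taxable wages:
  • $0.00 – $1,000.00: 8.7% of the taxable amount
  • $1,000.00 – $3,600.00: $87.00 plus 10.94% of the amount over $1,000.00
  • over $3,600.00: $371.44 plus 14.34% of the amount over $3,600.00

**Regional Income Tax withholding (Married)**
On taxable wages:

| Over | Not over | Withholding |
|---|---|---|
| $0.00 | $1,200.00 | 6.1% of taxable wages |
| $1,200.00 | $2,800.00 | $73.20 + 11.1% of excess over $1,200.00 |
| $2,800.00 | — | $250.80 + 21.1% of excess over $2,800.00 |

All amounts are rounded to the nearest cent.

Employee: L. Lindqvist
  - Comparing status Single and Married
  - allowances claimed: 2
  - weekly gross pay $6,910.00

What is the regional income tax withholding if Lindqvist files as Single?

$793.04

Regional Income Tax (Single): taxable = $6,910.00 − 2×$185.00 = $6,540.00
  $371.44 + 14.34% × ($6,540.00 − $3,600.00) = $371.44 + 14.34% × $2,940.00 = $793.04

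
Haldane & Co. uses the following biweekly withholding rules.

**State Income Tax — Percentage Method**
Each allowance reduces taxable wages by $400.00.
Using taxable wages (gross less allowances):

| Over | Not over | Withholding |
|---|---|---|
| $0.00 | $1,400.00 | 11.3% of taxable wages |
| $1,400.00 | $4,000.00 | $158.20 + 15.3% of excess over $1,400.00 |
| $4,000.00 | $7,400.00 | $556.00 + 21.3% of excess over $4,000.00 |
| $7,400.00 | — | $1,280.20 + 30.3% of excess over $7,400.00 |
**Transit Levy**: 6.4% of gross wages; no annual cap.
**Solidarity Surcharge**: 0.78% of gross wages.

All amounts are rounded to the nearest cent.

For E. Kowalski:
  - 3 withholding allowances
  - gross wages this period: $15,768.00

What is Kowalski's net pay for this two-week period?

$11,183.76

State Income Tax: taxable = $15,768.00 − 3×$400.00 = $14,568.00
  $1,280.20 + 30.3% × ($14,568.00 − $7,400.00) = $1,280.20 + 30.3% × $7,168.00 = $3,452.10
Transit Levy: 6.4% × $15,768.00 = $1,009.15
Solidarity Surcharge: 0.78% × $15,768.00 = $122.99
Total withheld: $3,452.10 + $1,009.15 + $122.99 = $4,584.24
Net pay: $15,768.00 − $4,584.24 = $11,183.76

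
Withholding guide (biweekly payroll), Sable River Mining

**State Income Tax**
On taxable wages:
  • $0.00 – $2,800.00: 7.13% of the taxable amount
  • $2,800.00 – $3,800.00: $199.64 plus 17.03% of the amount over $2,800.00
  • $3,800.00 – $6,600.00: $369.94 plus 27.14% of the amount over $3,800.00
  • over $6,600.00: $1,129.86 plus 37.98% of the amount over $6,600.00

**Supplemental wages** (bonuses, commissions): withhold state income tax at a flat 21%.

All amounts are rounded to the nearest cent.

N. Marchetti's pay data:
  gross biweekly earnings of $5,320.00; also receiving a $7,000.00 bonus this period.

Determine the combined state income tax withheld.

State Income Tax: taxable = $5,320.00
  $369.94 + 27.14% × ($5,320.00 − $3,800.00) = $369.94 + 27.14% × $1,520.00 = $782.47
Supplemental (21% flat on bonus): 21% × $7,000.00 = $1,470.00
Total state income tax: $782.47 + $1,470.00 = $2,252.47

$2,252.47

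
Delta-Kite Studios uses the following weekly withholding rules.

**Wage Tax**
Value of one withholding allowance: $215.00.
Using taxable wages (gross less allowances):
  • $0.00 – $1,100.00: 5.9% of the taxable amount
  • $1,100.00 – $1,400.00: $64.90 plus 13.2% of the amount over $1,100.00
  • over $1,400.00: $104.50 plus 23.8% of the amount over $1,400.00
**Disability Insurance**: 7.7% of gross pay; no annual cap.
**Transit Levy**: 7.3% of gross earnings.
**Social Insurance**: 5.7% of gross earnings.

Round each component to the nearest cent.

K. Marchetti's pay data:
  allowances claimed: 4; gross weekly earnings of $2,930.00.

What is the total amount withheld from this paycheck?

Wage Tax: taxable = $2,930.00 − 4×$215.00 = $2,070.00
  $104.50 + 23.8% × ($2,070.00 − $1,400.00) = $104.50 + 23.8% × $670.00 = $263.96
Disability Insurance: 7.7% × $2,930.00 = $225.61
Transit Levy: 7.3% × $2,930.00 = $213.89
Social Insurance: 5.7% × $2,930.00 = $167.01
Total: $263.96 + $225.61 + $213.89 + $167.01 = $870.47

$870.47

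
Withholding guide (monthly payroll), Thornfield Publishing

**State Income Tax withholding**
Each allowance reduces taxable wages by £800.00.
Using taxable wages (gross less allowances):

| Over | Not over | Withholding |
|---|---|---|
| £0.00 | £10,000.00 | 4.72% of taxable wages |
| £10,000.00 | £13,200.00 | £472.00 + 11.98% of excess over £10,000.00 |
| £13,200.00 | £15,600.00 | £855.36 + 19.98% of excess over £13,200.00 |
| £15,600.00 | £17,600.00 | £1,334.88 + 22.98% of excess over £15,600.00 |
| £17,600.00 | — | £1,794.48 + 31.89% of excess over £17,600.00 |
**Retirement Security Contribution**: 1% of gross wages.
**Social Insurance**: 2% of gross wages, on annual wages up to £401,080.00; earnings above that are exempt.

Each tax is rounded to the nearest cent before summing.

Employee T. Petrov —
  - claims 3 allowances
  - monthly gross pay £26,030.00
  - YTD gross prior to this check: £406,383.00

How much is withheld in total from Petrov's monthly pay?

£3,977.75

State Income Tax: taxable = £26,030.00 − 3×£800.00 = £23,630.00
  £1,794.48 + 31.89% × (£23,630.00 − £17,600.00) = £1,794.48 + 31.89% × £6,030.00 = £3,717.45
Retirement Security Contribution: 1% × £26,030.00 = £260.30
Social Insurance: YTD £406,383.00 ≥ cap £401,080.00 → £0.00
Total: £3,717.45 + £260.30 + £0.00 = £3,977.75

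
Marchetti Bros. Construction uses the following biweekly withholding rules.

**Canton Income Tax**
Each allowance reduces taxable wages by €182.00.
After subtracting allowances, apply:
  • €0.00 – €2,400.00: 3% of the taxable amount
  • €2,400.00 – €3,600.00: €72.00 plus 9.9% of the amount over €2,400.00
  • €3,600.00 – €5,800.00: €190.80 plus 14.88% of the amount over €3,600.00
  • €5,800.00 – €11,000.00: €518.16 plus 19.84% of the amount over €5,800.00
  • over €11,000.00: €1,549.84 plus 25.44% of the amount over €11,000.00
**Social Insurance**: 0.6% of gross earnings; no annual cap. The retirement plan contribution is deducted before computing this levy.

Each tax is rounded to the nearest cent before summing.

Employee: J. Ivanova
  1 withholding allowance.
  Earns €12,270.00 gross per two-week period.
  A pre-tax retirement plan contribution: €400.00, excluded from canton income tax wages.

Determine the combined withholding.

Canton Income Tax: taxable = €12,270.00 − €400.00 − 1×€182.00 = €11,688.00
  €1,549.84 + 25.44% × (€11,688.00 − €11,000.00) = €1,549.84 + 25.44% × €688.00 = €1,724.87
Social Insurance: 0.6% × €11,870.00 = €71.22
Total: €1,724.87 + €71.22 = €1,796.09

€1,796.09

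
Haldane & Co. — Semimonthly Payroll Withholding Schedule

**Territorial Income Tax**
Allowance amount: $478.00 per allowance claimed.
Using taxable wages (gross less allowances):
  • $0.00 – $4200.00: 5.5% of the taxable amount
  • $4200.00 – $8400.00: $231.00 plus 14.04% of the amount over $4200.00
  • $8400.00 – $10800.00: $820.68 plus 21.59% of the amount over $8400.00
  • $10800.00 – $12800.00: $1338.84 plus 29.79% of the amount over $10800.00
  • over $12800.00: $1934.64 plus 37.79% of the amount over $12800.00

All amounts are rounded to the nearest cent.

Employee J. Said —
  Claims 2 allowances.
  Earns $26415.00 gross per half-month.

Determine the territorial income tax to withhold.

Territorial Income Tax: taxable = $26415.00 − 2×$478.00 = $25459.00
  $1934.64 + 37.79% × ($25459.00 − $12800.00) = $1934.64 + 37.79% × $12659.00 = $6718.48

$6718.48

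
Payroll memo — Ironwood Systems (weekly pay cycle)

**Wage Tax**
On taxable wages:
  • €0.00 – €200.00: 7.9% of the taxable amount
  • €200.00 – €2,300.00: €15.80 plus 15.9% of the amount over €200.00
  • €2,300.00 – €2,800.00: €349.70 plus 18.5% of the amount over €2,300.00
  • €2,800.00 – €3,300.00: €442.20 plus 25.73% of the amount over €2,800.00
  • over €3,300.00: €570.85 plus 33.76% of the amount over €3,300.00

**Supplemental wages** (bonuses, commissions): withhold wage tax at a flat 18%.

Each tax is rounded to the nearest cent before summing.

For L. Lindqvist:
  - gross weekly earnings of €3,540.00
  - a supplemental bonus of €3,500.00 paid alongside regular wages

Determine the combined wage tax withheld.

€1,281.87

Wage Tax: taxable = €3,540.00
  €570.85 + 33.76% × (€3,540.00 − €3,300.00) = €570.85 + 33.76% × €240.00 = €651.87
Supplemental (18% flat on bonus): 18% × €3,500.00 = €630.00
Total wage tax: €651.87 + €630.00 = €1,281.87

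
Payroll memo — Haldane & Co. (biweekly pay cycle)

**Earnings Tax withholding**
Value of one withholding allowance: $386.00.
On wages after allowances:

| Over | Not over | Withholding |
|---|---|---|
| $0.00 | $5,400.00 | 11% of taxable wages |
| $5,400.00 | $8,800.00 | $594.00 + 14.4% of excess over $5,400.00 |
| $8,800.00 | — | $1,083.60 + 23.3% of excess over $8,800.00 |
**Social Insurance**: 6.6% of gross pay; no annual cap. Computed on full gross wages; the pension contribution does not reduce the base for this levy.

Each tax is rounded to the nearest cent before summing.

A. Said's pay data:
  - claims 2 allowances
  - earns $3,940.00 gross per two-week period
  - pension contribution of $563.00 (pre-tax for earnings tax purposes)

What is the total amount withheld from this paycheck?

$546.59

Earnings Tax: taxable = $3,940.00 − $563.00 − 2×$386.00 = $2,605.00
  11% × $2,605.00 = $286.55
Social Insurance: 6.6% × $3,940.00 = $260.04
Total: $286.55 + $260.04 = $546.59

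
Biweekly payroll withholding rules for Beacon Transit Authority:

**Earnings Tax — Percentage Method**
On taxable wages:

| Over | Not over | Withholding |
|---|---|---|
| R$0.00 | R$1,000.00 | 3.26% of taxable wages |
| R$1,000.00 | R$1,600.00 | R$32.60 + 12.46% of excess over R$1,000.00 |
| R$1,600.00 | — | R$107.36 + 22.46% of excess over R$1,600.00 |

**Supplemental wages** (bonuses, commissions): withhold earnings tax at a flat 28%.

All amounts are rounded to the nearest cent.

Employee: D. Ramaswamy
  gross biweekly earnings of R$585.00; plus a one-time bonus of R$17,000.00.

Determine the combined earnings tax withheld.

Earnings Tax: taxable = R$585.00
  3.26% × R$585.00 = R$19.07
Supplemental (28% flat on bonus): 28% × R$17,000.00 = R$4,760.00
Total earnings tax: R$19.07 + R$4,760.00 = R$4,779.07

R$4,779.07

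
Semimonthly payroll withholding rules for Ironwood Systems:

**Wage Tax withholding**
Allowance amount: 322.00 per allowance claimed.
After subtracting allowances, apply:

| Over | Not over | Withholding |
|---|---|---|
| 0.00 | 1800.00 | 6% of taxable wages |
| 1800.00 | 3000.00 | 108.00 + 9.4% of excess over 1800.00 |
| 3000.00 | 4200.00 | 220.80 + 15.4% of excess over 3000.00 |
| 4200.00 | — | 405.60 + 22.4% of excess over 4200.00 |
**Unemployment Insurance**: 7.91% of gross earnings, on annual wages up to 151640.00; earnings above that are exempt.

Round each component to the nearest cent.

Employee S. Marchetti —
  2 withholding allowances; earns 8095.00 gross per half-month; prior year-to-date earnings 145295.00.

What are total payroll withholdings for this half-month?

Wage Tax: taxable = 8095.00 − 2×322.00 = 7451.00
  405.60 + 22.4% × (7451.00 − 4200.00) = 405.60 + 22.4% × 3251.00 = 1133.82
Unemployment Insurance: cap 151640.00 − YTD 145295.00 = 6345.00 subject; 7.91% × 6345.00 = 501.89
Total: 1133.82 + 501.89 = 1635.71

1635.71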